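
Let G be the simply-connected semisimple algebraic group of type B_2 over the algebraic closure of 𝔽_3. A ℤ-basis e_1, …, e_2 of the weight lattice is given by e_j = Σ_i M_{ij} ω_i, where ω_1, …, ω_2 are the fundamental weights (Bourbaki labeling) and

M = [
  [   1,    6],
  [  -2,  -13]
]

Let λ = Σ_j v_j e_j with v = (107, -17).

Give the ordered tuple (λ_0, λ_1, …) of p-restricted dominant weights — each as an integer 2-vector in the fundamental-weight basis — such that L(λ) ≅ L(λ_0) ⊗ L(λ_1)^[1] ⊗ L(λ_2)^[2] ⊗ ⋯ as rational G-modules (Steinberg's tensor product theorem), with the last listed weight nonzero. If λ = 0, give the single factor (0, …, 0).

((2, 1), (1, 2))

ω-coordinates c = M·v, v = (107, -17):
  c_1 = (1)·(107) + (6)·(-17) = 5
  c_2 = (-2)·(107) + (-13)·(-17) = 7
p = 3; digits c_i = Σ_j d_{ij}·3^j, 0 ≤ d_{ij} < 3:
  c_1 = 5 = 2·3^0 + 1·3^1
  c_2 = 7 = 1·3^0 + 2·3^1
Factor λ_0 = (2, 1)
Factor λ_1 = (1, 2)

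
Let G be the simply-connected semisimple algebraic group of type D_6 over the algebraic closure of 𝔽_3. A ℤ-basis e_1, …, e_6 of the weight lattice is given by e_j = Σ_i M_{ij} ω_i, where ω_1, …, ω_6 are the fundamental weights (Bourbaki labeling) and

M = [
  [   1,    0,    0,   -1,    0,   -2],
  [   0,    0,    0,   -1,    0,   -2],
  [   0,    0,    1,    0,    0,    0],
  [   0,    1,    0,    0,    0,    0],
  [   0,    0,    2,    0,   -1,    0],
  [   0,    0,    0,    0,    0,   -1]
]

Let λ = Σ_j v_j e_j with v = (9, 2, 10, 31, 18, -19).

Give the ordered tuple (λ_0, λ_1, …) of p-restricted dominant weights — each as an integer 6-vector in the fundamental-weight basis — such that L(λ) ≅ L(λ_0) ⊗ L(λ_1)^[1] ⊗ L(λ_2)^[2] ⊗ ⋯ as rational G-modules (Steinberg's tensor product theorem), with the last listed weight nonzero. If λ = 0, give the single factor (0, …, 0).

ω-coordinates c = M·v, v = (9, 2, 10, 31, 18, -19):
  c_1 = 1·9 + 0·2 + 0·10 + (-1)·(31) + 0·18 + (-2)·(-19) = 16
  c_2 = 0·9 + 0·2 + 0·10 + (-1)·(31) + 0·18 + (-2)·(-19) = 7
  c_3 = 0·9 + 0·2 + 1·10 + 0·31 + 0·18 + (0)·(-19) = 10
  c_4 = 0·9 + 1·2 + 0·10 + 0·31 + 0·18 + (0)·(-19) = 2
  c_5 = 0·9 + 0·2 + 2·10 + 0·31 + (-1)·(18) + (0)·(-19) = 2
  c_6 = 0·9 + 0·2 + 0·10 + 0·31 + 0·18 + (-1)·(-19) = 19
p = 3; digits c_i = Σ_j d_{ij}·3^j, 0 ≤ d_{ij} < 3:
  c_1 = 16 = 1·3^0 + 2·3^1 + 1·3^2
  c_2 = 7 = 1·3^0 + 2·3^1
  c_3 = 10 = 1·3^0 + 0·3^1 + 1·3^2
  c_4 = 2 = 2·3^0
  c_5 = 2 = 2·3^0
  c_6 = 19 = 1·3^0 + 0·3^1 + 2·3^2
Factor λ_0 = (1, 1, 1, 2, 2, 1)
Factor λ_1 = (2, 2, 0, 0, 0, 0)
Factor λ_2 = (1, 0, 1, 0, 0, 2)

((1, 1, 1, 2, 2, 1), (2, 2, 0, 0, 0, 0), (1, 0, 1, 0, 0, 2))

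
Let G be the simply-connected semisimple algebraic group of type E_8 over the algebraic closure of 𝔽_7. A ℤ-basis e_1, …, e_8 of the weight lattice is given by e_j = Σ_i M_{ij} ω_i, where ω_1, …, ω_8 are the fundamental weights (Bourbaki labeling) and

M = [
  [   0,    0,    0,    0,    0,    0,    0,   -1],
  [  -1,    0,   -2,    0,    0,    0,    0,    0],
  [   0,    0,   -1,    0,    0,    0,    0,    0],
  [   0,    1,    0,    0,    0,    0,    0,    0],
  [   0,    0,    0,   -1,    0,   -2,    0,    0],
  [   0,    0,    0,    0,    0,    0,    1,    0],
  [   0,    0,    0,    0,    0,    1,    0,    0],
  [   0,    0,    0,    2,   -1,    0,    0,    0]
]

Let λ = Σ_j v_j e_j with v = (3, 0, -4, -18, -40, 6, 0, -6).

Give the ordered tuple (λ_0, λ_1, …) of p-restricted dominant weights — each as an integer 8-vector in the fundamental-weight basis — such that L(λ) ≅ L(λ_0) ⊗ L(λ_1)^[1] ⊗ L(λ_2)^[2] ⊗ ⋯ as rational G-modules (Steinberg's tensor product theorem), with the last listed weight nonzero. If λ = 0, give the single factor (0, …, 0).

Converting to the ω-basis (c_i = row i of M dotted with v = (3, 0, -4, -18, -40, 6, 0, -6)):
  c_1 = (0)·(3) + (0)·(0) + (0)·(-4) + (0)·(-18) + (0)·(-40) + (0)·(6) + (0)·(0) + (-1)·(-6) = 6
  c_2 = (-1)·(3) + (0)·(0) + (-2)·(-4) + (0)·(-18) + (0)·(-40) + (0)·(6) + (0)·(0) + (0)·(-6) = 5
  c_3 = (0)·(3) + (0)·(0) + (-1)·(-4) + (0)·(-18) + (0)·(-40) + (0)·(6) + (0)·(0) + (0)·(-6) = 4
  c_4 = (0)·(3) + (1)·(0) + (0)·(-4) + (0)·(-18) + (0)·(-40) + (0)·(6) + (0)·(0) + (0)·(-6) = 0
  c_5 = (0)·(3) + (0)·(0) + (0)·(-4) + (-1)·(-18) + (0)·(-40) + (-2)·(6) + (0)·(0) + (0)·(-6) = 6
  c_6 = (0)·(3) + (0)·(0) + (0)·(-4) + (0)·(-18) + (0)·(-40) + (0)·(6) + (1)·(0) + (0)·(-6) = 0
  c_7 = (0)·(3) + (0)·(0) + (0)·(-4) + (0)·(-18) + (0)·(-40) + (1)·(6) + (0)·(0) + (0)·(-6) = 6
  c_8 = (0)·(3) + (0)·(0) + (0)·(-4) + (2)·(-18) + (-1)·(-40) + (0)·(6) + (0)·(0) + (0)·(-6) = 4
p = 7; digits c_i = Σ_j d_{ij}·7^j, 0 ≤ d_{ij} < 7:
  c_1 = 6 = 6·7^0
  c_2 = 5 = 5·7^0
  c_3 = 4 = 4·7^0
  c_4 = 0
  c_5 = 6 = 6·7^0
  c_6 = 0
  c_7 = 6 = 6·7^0
  c_8 = 4 = 4·7^0
λ_0 = (6, 5, 4, 0, 6, 0, 6, 4)

((6, 5, 4, 0, 6, 0, 6, 4),)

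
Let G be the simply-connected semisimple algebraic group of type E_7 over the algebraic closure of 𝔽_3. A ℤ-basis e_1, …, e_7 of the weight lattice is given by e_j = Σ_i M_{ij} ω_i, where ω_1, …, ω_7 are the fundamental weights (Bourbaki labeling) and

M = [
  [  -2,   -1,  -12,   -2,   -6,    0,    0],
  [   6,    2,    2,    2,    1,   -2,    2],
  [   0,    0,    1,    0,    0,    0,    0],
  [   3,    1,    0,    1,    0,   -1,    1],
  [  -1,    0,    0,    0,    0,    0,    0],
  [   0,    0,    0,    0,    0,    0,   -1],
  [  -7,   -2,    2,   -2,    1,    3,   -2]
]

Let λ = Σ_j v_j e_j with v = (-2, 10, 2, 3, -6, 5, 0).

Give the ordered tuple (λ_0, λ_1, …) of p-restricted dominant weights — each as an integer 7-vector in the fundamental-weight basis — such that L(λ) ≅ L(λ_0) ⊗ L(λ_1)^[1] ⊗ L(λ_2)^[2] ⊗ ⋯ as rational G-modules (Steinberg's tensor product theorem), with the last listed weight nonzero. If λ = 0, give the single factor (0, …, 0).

Compute c_i = Σ_j M_{ij} v_j with v = (-2, 10, 2, 3, -6, 5, 0):
  c_1 = (-2)·(-2) + (-1)·(10) + (-12)·(2) + (-2)·(3) + (-6)·(-6) + (0)·(5) + (0)·(0) = 0
  c_2 = (6)·(-2) + (2)·(10) + (2)·(2) + (2)·(3) + (1)·(-6) + (-2)·(5) + (2)·(0) = 2
  c_3 = (0)·(-2) + (0)·(10) + (1)·(2) + (0)·(3) + (0)·(-6) + (0)·(5) + (0)·(0) = 2
  c_4 = (3)·(-2) + (1)·(10) + (0)·(2) + (1)·(3) + (0)·(-6) + (-1)·(5) + (1)·(0) = 2
  c_5 = (-1)·(-2) + (0)·(10) + (0)·(2) + (0)·(3) + (0)·(-6) + (0)·(5) + (0)·(0) = 2
  c_6 = (0)·(-2) + (0)·(10) + (0)·(2) + (0)·(3) + (0)·(-6) + (0)·(5) + (-1)·(0) = 0
  c_7 = (-7)·(-2) + (-2)·(10) + (2)·(2) + (-2)·(3) + (1)·(-6) + (3)·(5) + (-2)·(0) = 1
Expand coordinatewise in base 3:
  c_1 = 0
  c_2 = 2 = 2·3^0
  c_3 = 2 = 2·3^0
  c_4 = 2 = 2·3^0
  c_5 = 2 = 2·3^0
  c_6 = 0
  c_7 = 1 = 1·3^0
p-restricted factor λ_0 = (0, 2, 2, 2, 2, 0, 1)

((0, 2, 2, 2, 2, 0, 1),)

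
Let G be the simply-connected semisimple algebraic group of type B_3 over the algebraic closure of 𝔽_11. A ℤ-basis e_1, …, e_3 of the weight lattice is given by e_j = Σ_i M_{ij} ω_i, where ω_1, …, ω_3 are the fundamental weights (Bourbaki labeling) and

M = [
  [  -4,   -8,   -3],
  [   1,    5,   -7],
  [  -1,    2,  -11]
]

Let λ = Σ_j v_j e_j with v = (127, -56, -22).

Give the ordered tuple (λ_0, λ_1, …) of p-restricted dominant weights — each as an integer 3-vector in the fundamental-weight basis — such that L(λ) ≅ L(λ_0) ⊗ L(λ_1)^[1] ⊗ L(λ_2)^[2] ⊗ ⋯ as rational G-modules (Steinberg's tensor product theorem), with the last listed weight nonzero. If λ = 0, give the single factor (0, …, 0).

((6, 1, 3),)

ω-coordinates c = M·v, v = (127, -56, -22):
  c_1 = (-4)·(127) + (-8)·(-56) + (-3)·(-22) = 6
  c_2 = 1·127 + (5)·(-56) + (-7)·(-22) = 1
  c_3 = (-1)·(127) + (2)·(-56) + (-11)·(-22) = 3
p = 11; digits c_i = Σ_j d_{ij}·11^j, 0 ≤ d_{ij} < 11:
  c_1 = 6 = 6·11^0
  c_2 = 1 = 1·11^0
  c_3 = 3 = 3·11^0
λ_0 = (6, 1, 3)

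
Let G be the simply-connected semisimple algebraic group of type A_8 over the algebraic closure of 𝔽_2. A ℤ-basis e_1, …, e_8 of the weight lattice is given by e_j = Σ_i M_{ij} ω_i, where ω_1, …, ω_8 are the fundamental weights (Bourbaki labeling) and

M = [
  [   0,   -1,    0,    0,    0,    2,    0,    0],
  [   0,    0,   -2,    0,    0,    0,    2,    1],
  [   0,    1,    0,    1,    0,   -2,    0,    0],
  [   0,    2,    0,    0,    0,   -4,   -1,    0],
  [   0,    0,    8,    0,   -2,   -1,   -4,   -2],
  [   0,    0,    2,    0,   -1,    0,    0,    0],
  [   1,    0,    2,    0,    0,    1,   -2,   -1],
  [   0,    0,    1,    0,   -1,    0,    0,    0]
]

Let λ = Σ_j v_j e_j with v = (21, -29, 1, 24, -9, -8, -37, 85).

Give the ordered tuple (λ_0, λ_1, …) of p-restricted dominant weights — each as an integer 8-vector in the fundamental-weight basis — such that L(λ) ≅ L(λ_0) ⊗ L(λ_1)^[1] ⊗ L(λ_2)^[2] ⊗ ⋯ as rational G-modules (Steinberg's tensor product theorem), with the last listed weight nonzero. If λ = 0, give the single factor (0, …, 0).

((1, 1, 1, 1, 0, 1, 0, 0), (0, 0, 1, 1, 0, 1, 0, 1), (1, 0, 0, 0, 1, 0, 1, 0), (1, 1, 1, 1, 1, 1, 0, 1))

Converting to the ω-basis (c_i = row i of M dotted with v = (21, -29, 1, 24, -9, -8, -37, 85)):
  c_1 = (0)·(21) + (-1)·(-29) + (0)·(1) + (0)·(24) + (0)·(-9) + (2)·(-8) + (0)·(-37) + (0)·(85) = 13
  c_2 = (0)·(21) + (0)·(-29) + (-2)·(1) + (0)·(24) + (0)·(-9) + (0)·(-8) + (2)·(-37) + (1)·(85) = 9
  c_3 = (0)·(21) + (1)·(-29) + (0)·(1) + (1)·(24) + (0)·(-9) + (-2)·(-8) + (0)·(-37) + (0)·(85) = 11
  c_4 = (0)·(21) + (2)·(-29) + (0)·(1) + (0)·(24) + (0)·(-9) + (-4)·(-8) + (-1)·(-37) + (0)·(85) = 11
  c_5 = (0)·(21) + (0)·(-29) + (8)·(1) + (0)·(24) + (-2)·(-9) + (-1)·(-8) + (-4)·(-37) + (-2)·(85) = 12
  c_6 = (0)·(21) + (0)·(-29) + (2)·(1) + (0)·(24) + (-1)·(-9) + (0)·(-8) + (0)·(-37) + (0)·(85) = 11
  c_7 = (1)·(21) + (0)·(-29) + (2)·(1) + (0)·(24) + (0)·(-9) + (1)·(-8) + (-2)·(-37) + (-1)·(85) = 4
  c_8 = (0)·(21) + (0)·(-29) + (1)·(1) + (0)·(24) + (-1)·(-9) + (0)·(-8) + (0)·(-37) + (0)·(85) = 10
Base-2 expansion of each c_i:
  c_1 = 13 = 1·2^0 + 0·2^1 + 1·2^2 + 1·2^3
  c_2 = 9 = 1·2^0 + 0·2^1 + 0·2^2 + 1·2^3
  c_3 = 11 = 1·2^0 + 1·2^1 + 0·2^2 + 1·2^3
  c_4 = 11 = 1·2^0 + 1·2^1 + 0·2^2 + 1·2^3
  c_5 = 12 = 0·2^0 + 0·2^1 + 1·2^2 + 1·2^3
  c_6 = 11 = 1·2^0 + 1·2^1 + 0·2^2 + 1·2^3
  c_7 = 4 = 0·2^0 + 0·2^1 + 1·2^2
  c_8 = 10 = 0·2^0 + 1·2^1 + 0·2^2 + 1·2^3
λ_0 = (1, 1, 1, 1, 0, 1, 0, 0)
λ_1 = (0, 0, 1, 1, 0, 1, 0, 1)
λ_2 = (1, 0, 0, 0, 1, 0, 1, 0)
λ_3 = (1, 1, 1, 1, 1, 1, 0, 1)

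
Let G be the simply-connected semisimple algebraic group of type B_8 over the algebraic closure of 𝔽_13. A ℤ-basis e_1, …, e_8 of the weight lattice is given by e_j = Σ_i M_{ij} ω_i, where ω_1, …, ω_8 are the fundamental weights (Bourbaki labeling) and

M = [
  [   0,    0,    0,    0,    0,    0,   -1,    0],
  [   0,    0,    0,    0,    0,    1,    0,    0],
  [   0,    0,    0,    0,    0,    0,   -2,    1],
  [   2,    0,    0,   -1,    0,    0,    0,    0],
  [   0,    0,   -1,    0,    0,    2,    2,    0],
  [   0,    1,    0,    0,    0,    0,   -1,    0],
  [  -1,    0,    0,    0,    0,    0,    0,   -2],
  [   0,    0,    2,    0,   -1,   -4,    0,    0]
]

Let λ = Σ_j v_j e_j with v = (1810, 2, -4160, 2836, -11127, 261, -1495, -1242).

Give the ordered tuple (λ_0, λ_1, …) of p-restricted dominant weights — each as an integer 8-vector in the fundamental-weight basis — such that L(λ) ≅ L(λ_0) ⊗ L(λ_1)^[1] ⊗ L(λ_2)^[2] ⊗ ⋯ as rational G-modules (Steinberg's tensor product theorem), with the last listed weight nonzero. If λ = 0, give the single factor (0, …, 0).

((0, 1, 6, 4, 2, 2, 11, 8), (11, 7, 4, 8, 0, 11, 12, 5), (8, 1, 10, 4, 10, 8, 3, 10))

In the fundamental-weight basis, λ has coordinates c = M·v (v = (1810, 2, -4160, 2836, -11127, 261, -1495, -1242)):
  c_1 = 0·1810 + 0·2 + (0)·(-4160) + 0·2836 + (0)·(-11127) + 0·261 + (-1)·(-1495) + (0)·(-1242) = 1495
  c_2 = 0·1810 + 0·2 + (0)·(-4160) + 0·2836 + (0)·(-11127) + 1·261 + (0)·(-1495) + (0)·(-1242) = 261
  c_3 = 0·1810 + 0·2 + (0)·(-4160) + 0·2836 + (0)·(-11127) + 0·261 + (-2)·(-1495) + (1)·(-1242) = 1748
  c_4 = 2·1810 + 0·2 + (0)·(-4160) + (-1)·(2836) + (0)·(-11127) + 0·261 + (0)·(-1495) + (0)·(-1242) = 784
  c_5 = 0·1810 + 0·2 + (-1)·(-4160) + 0·2836 + (0)·(-11127) + 2·261 + (2)·(-1495) + (0)·(-1242) = 1692
  c_6 = 0·1810 + 1·2 + (0)·(-4160) + 0·2836 + (0)·(-11127) + 0·261 + (-1)·(-1495) + (0)·(-1242) = 1497
  c_7 = (-1)·(1810) + 0·2 + (0)·(-4160) + 0·2836 + (0)·(-11127) + 0·261 + (0)·(-1495) + (-2)·(-1242) = 674
  c_8 = 0·1810 + 0·2 + (2)·(-4160) + 0·2836 + (-1)·(-11127) + (-4)·(261) + (0)·(-1495) + (0)·(-1242) = 1763
p = 13; digits c_i = Σ_j d_{ij}·13^j, 0 ≤ d_{ij} < 13:
  c_1 = 1495 = 0·13^0 + 11·13^1 + 8·13^2
  c_2 = 261 = 1·13^0 + 7·13^1 + 1·13^2
  c_3 = 1748 = 6·13^0 + 4·13^1 + 10·13^2
  c_4 = 784 = 4·13^0 + 8·13^1 + 4·13^2
  c_5 = 1692 = 2·13^0 + 0·13^1 + 10·13^2
  c_6 = 1497 = 2·13^0 + 11·13^1 + 8·13^2
  c_7 = 674 = 11·13^0 + 12·13^1 + 3·13^2
  c_8 = 1763 = 8·13^0 + 5·13^1 + 10·13^2
p-restricted factor λ_0 = (0, 1, 6, 4, 2, 2, 11, 8)
p-restricted factor λ_1 = (11, 7, 4, 8, 0, 11, 12, 5)
p-restricted factor λ_2 = (8, 1, 10, 4, 10, 8, 3, 10)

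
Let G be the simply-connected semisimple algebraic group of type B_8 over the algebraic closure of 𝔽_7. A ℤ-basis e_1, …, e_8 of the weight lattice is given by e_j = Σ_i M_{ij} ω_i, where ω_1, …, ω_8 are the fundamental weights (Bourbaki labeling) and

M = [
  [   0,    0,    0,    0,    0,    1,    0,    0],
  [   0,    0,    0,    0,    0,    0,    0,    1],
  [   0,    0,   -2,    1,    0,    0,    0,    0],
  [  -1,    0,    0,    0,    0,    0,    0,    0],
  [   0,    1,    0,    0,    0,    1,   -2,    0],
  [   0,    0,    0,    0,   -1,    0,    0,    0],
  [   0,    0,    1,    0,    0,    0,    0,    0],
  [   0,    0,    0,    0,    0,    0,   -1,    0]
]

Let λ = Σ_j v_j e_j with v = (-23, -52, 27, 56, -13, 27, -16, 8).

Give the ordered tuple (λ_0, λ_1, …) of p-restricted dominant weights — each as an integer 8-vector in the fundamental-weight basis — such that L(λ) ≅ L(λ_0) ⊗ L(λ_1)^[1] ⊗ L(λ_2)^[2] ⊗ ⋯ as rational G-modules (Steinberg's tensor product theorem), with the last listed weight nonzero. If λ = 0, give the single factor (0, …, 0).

Converting to the ω-basis (c_i = row i of M dotted with v = (-23, -52, 27, 56, -13, 27, -16, 8)):
  c_1 = 0*-23 + 0*-52 + 0*27 + 0*56 + 0*-13 + 1*27 + 0*-16 + 0*8 = 27
  c_2 = 0*-23 + 0*-52 + 0*27 + 0*56 + 0*-13 + 0*27 + 0*-16 + 1*8 = 8
  c_3 = 0*-23 + 0*-52 + -2*27 + 1*56 + 0*-13 + 0*27 + 0*-16 + 0*8 = 2
  c_4 = -1*-23 + 0*-52 + 0*27 + 0*56 + 0*-13 + 0*27 + 0*-16 + 0*8 = 23
  c_5 = 0*-23 + 1*-52 + 0*27 + 0*56 + 0*-13 + 1*27 + -2*-16 + 0*8 = 7
  c_6 = 0*-23 + 0*-52 + 0*27 + 0*56 + -1*-13 + 0*27 + 0*-16 + 0*8 = 13
  c_7 = 0*-23 + 0*-52 + 1*27 + 0*56 + 0*-13 + 0*27 + 0*-16 + 0*8 = 27
  c_8 = 0*-23 + 0*-52 + 0*27 + 0*56 + 0*-13 + 0*27 + -1*-16 + 0*8 = 16
Writing each c_i in base p = 7:
  c_1 = 27 = 6·7^0 + 3·7^1
  c_2 = 8 = 1·7^0 + 1·7^1
  c_3 = 2 = 2·7^0
  c_4 = 23 = 2·7^0 + 3·7^1
  c_5 = 7 = 0·7^0 + 1·7^1
  c_6 = 13 = 6·7^0 + 1·7^1
  c_7 = 27 = 6·7^0 + 3·7^1
  c_8 = 16 = 2·7^0 + 2·7^1
λ_0 = (6, 1, 2, 2, 0, 6, 6, 2)
λ_1 = (3, 1, 0, 3, 1, 1, 3, 2)

((6, 1, 2, 2, 0, 6, 6, 2), (3, 1, 0, 3, 1, 1, 3, 2))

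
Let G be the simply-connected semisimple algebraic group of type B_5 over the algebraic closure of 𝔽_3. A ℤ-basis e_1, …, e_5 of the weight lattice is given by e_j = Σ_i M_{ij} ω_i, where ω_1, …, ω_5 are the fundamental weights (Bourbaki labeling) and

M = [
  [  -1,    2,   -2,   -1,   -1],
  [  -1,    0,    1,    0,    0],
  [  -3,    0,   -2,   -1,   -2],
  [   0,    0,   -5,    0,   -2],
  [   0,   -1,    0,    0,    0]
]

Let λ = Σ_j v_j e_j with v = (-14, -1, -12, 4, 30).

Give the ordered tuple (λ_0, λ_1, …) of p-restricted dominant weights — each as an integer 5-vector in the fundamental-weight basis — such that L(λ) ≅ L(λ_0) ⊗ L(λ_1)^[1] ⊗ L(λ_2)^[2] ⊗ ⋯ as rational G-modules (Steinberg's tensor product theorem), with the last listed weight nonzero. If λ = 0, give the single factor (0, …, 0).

Converting to the ω-basis (c_i = row i of M dotted with v = (-14, -1, -12, 4, 30)):
  c_1 = (-1)·(-14) + (2)·(-1) + (-2)·(-12) + (-1)·(4) + (-1)·(30) = 2
  c_2 = (-1)·(-14) + (0)·(-1) + (1)·(-12) + 0·4 + 0·30 = 2
  c_3 = (-3)·(-14) + (0)·(-1) + (-2)·(-12) + (-1)·(4) + (-2)·(30) = 2
  c_4 = (0)·(-14) + (0)·(-1) + (-5)·(-12) + 0·4 + (-2)·(30) = 0
  c_5 = (0)·(-14) + (-1)·(-1) + (0)·(-12) + 0·4 + 0·30 = 1
Expand coordinatewise in base 3:
  c_1 = 2 = 2·3^0
  c_2 = 2 = 2·3^0
  c_3 = 2 = 2·3^0
  c_4 = 0
  c_5 = 1 = 1·3^0
Factor λ_0 = (2, 2, 2, 0, 1)

((2, 2, 2, 0, 1),)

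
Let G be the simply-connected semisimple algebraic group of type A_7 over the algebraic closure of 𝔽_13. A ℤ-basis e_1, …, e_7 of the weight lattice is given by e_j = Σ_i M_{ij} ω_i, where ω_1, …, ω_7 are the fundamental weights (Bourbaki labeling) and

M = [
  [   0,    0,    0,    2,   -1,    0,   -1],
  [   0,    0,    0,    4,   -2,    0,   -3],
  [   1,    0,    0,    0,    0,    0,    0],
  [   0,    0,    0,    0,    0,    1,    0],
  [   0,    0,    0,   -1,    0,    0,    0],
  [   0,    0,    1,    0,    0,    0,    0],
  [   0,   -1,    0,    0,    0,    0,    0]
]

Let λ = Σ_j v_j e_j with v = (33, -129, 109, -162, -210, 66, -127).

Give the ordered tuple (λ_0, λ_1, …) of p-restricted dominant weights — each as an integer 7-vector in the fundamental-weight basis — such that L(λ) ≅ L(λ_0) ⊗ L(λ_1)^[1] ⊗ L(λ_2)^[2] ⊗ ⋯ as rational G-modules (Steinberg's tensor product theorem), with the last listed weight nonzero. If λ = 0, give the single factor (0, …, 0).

((0, 10, 7, 1, 6, 5, 12), (1, 11, 2, 5, 12, 8, 9))

Compute c_i = Σ_j M_{ij} v_j with v = (33, -129, 109, -162, -210, 66, -127):
  c_1 = 0*33 + 0*-129 + 0*109 + 2*-162 + -1*-210 + 0*66 + -1*-127 = 13
  c_2 = 0*33 + 0*-129 + 0*109 + 4*-162 + -2*-210 + 0*66 + -3*-127 = 153
  c_3 = 1*33 + 0*-129 + 0*109 + 0*-162 + 0*-210 + 0*66 + 0*-127 = 33
  c_4 = 0*33 + 0*-129 + 0*109 + 0*-162 + 0*-210 + 1*66 + 0*-127 = 66
  c_5 = 0*33 + 0*-129 + 0*109 + -1*-162 + 0*-210 + 0*66 + 0*-127 = 162
  c_6 = 0*33 + 0*-129 + 1*109 + 0*-162 + 0*-210 + 0*66 + 0*-127 = 109
  c_7 = 0*33 + -1*-129 + 0*109 + 0*-162 + 0*-210 + 0*66 + 0*-127 = 129
Expand coordinatewise in base 13:
  c_1 = 13 = 0·13^0 + 1·13^1
  c_2 = 153 = 10·13^0 + 11·13^1
  c_3 = 33 = 7·13^0 + 2·13^1
  c_4 = 66 = 1·13^0 + 5·13^1
  c_5 = 162 = 6·13^0 + 12·13^1
  c_6 = 109 = 5·13^0 + 8·13^1
  c_7 = 129 = 12·13^0 + 9·13^1
λ_0 = (0, 10, 7, 1, 6, 5, 12)
λ_1 = (1, 11, 2, 5, 12, 8, 9)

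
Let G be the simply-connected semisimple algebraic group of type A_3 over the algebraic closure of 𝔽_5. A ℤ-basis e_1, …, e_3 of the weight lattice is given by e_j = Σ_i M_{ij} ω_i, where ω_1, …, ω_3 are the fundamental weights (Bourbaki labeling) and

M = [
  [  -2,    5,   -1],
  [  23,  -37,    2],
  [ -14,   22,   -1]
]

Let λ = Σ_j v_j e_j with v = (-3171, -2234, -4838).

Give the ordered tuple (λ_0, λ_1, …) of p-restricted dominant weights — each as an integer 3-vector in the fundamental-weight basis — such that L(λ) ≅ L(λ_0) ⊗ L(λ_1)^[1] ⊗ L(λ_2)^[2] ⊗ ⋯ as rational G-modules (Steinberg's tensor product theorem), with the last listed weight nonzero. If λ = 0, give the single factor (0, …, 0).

In the fundamental-weight basis, λ has coordinates c = M·v (v = (-3171, -2234, -4838)):
  c_1 = -2*-3171 + 5*-2234 + -1*-4838 = 10
  c_2 = 23*-3171 + -37*-2234 + 2*-4838 = 49
  c_3 = -14*-3171 + 22*-2234 + -1*-4838 = 84
Expand coordinatewise in base 5:
  c_1 = 10 = 0·5^0 + 2·5^1
  c_2 = 49 = 4·5^0 + 4·5^1 + 1·5^2
  c_3 = 84 = 4·5^0 + 1·5^1 + 3·5^2
p-restricted factor λ_0 = (0, 4, 4)
p-restricted factor λ_1 = (2, 4, 1)
p-restricted factor λ_2 = (0, 1, 3)

((0, 4, 4), (2, 4, 1), (0, 1, 3))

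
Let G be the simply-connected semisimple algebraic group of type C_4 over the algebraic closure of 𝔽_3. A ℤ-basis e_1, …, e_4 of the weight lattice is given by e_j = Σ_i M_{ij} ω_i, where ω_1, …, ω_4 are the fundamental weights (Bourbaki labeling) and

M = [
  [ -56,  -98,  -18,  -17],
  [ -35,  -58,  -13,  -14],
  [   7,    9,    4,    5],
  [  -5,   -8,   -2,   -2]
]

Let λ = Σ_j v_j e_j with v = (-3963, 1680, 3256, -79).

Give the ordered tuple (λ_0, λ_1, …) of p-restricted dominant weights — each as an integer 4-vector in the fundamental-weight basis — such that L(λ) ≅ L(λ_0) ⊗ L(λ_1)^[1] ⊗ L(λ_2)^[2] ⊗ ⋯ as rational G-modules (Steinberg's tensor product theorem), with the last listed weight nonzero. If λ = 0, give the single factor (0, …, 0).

((2, 1, 2, 0), (1, 2, 2, 1), (2, 1, 0, 2), (0, 1, 0, 0))

Compute c_i = Σ_j M_{ij} v_j with v = (-3963, 1680, 3256, -79):
  c_1 = (-56)·(-3963) + (-98)·(1680) + (-18)·(3256) + (-17)·(-79) = 23
  c_2 = (-35)·(-3963) + (-58)·(1680) + (-13)·(3256) + (-14)·(-79) = 43
  c_3 = (7)·(-3963) + 9·1680 + 4·3256 + (5)·(-79) = 8
  c_4 = (-5)·(-3963) + (-8)·(1680) + (-2)·(3256) + (-2)·(-79) = 21
Expand coordinatewise in base 3:
  c_1 = 23 = 2·3^0 + 1·3^1 + 2·3^2
  c_2 = 43 = 1·3^0 + 2·3^1 + 1·3^2 + 1·3^3
  c_3 = 8 = 2·3^0 + 2·3^1
  c_4 = 21 = 0·3^0 + 1·3^1 + 2·3^2
λ_0 = (2, 1, 2, 0)
λ_1 = (1, 2, 2, 1)
λ_2 = (2, 1, 0, 2)
λ_3 = (0, 1, 0, 0)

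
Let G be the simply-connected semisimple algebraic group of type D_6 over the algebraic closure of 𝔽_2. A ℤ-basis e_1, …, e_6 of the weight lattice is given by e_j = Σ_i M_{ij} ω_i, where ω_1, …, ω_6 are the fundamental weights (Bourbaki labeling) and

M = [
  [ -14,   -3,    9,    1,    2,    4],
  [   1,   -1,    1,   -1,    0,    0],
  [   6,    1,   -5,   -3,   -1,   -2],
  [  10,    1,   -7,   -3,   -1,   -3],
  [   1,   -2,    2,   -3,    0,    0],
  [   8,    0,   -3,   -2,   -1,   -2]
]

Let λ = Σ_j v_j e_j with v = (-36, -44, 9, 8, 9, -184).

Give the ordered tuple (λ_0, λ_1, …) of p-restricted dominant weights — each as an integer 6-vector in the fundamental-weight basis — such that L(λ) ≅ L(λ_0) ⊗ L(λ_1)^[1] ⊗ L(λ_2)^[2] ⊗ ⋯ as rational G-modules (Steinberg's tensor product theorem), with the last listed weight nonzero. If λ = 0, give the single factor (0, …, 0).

Converting to the ω-basis (c_i = row i of M dotted with v = (-36, -44, 9, 8, 9, -184)):
  c_1 = (-14)·(-36) + (-3)·(-44) + (9)·(9) + (1)·(8) + (2)·(9) + (4)·(-184) = 7
  c_2 = (1)·(-36) + (-1)·(-44) + (1)·(9) + (-1)·(8) + (0)·(9) + (0)·(-184) = 9
  c_3 = (6)·(-36) + (1)·(-44) + (-5)·(9) + (-3)·(8) + (-1)·(9) + (-2)·(-184) = 30
  c_4 = (10)·(-36) + (1)·(-44) + (-7)·(9) + (-3)·(8) + (-1)·(9) + (-3)·(-184) = 52
  c_5 = (1)·(-36) + (-2)·(-44) + (2)·(9) + (-3)·(8) + (0)·(9) + (0)·(-184) = 46
  c_6 = (8)·(-36) + (0)·(-44) + (-3)·(9) + (-2)·(8) + (-1)·(9) + (-2)·(-184) = 28
Writing each c_i in base p = 2:
  c_1 = 7 = 1·2^0 + 1·2^1 + 1·2^2
  c_2 = 9 = 1·2^0 + 0·2^1 + 0·2^2 + 1·2^3
  c_3 = 30 = 0·2^0 + 1·2^1 + 1·2^2 + 1·2^3 + 1·2^4
  c_4 = 52 = 0·2^0 + 0·2^1 + 1·2^2 + 0·2^3 + 1·2^4 + 1·2^5
  c_5 = 46 = 0·2^0 + 1·2^1 + 1·2^2 + 1·2^3 + 0·2^4 + 1·2^5
  c_6 = 28 = 0·2^0 + 0·2^1 + 1·2^2 + 1·2^3 + 1·2^4
Factor λ_0 = (1, 1, 0, 0, 0, 0)
Factor λ_1 = (1, 0, 1, 0, 1, 0)
Factor λ_2 = (1, 0, 1, 1, 1, 1)
Factor λ_3 = (0, 1, 1, 0, 1, 1)
Factor λ_4 = (0, 0, 1, 1, 0, 1)
Factor λ_5 = (0, 0, 0, 1, 1, 0)

((1, 1, 0, 0, 0, 0), (1, 0, 1, 0, 1, 0), (1, 0, 1, 1, 1, 1), (0, 1, 1, 0, 1, 1), (0, 0, 1, 1, 0, 1), (0, 0, 0, 1, 1, 0))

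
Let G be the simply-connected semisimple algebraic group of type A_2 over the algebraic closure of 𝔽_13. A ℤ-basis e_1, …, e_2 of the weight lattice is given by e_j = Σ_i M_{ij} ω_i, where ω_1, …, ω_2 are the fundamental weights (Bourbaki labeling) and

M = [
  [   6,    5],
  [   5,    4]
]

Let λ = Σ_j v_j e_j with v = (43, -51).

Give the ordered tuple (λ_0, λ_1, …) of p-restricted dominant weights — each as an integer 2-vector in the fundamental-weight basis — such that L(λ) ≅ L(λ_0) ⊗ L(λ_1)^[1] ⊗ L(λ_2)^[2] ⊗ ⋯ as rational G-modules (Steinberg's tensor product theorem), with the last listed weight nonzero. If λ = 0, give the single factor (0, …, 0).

In the fundamental-weight basis, λ has coordinates c = M·v (v = (43, -51)):
  c_1 = (6)·(43) + (5)·(-51) = 3
  c_2 = (5)·(43) + (4)·(-51) = 11
Base-13 expansion of each c_i:
  c_1 = 3 = 3·13^0
  c_2 = 11 = 11·13^0
λ_0 = (3, 11)

((3, 11),)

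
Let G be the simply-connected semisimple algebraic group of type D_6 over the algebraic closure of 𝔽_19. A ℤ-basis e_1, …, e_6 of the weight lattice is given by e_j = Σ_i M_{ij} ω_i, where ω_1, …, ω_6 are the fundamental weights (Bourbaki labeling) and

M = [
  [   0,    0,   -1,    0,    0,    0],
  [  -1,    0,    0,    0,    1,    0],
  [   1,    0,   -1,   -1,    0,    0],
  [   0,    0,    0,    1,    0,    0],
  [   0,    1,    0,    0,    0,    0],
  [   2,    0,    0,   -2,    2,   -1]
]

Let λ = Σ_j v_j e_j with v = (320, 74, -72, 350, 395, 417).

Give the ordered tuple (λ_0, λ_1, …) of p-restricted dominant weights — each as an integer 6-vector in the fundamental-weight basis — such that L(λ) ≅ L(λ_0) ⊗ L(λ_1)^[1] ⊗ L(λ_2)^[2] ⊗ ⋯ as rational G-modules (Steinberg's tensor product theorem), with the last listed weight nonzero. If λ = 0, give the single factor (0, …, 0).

((15, 18, 4, 8, 17, 9), (3, 3, 2, 18, 3, 16))

Converting to the ω-basis (c_i = row i of M dotted with v = (320, 74, -72, 350, 395, 417)):
  c_1 = (0)·(320) + (0)·(74) + (-1)·(-72) + (0)·(350) + (0)·(395) + (0)·(417) = 72
  c_2 = (-1)·(320) + (0)·(74) + (0)·(-72) + (0)·(350) + (1)·(395) + (0)·(417) = 75
  c_3 = (1)·(320) + (0)·(74) + (-1)·(-72) + (-1)·(350) + (0)·(395) + (0)·(417) = 42
  c_4 = (0)·(320) + (0)·(74) + (0)·(-72) + (1)·(350) + (0)·(395) + (0)·(417) = 350
  c_5 = (0)·(320) + (1)·(74) + (0)·(-72) + (0)·(350) + (0)·(395) + (0)·(417) = 74
  c_6 = (2)·(320) + (0)·(74) + (0)·(-72) + (-2)·(350) + (2)·(395) + (-1)·(417) = 313
Base-19 expansion of each c_i:
  c_1 = 72 = 15·19^0 + 3·19^1
  c_2 = 75 = 18·19^0 + 3·19^1
  c_3 = 42 = 4·19^0 + 2·19^1
  c_4 = 350 = 8·19^0 + 18·19^1
  c_5 = 74 = 17·19^0 + 3·19^1
  c_6 = 313 = 9·19^0 + 16·19^1
λ_0 = (15, 18, 4, 8, 17, 9)
λ_1 = (3, 3, 2, 18, 3, 16)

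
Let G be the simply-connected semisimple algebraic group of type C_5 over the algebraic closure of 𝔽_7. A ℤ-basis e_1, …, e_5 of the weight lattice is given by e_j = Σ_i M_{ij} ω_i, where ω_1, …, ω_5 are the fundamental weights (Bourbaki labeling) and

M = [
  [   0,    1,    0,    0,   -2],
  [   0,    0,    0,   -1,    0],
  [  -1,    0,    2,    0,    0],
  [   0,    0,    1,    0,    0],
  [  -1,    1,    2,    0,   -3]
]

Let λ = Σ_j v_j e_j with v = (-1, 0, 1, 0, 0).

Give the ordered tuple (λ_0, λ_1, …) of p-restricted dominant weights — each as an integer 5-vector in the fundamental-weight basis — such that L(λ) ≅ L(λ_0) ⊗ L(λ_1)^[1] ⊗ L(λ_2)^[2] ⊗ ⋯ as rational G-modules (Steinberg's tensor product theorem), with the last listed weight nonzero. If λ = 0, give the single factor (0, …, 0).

Change of basis e → ω: c = M·v where v = (-1, 0, 1, 0, 0):
  c_1 = (0)·(-1) + 1·0 + 0·1 + 0·0 + (-2)·(0) = 0
  c_2 = (0)·(-1) + 0·0 + 0·1 + (-1)·(0) + 0·0 = 0
  c_3 = (-1)·(-1) + 0·0 + 2·1 + 0·0 + 0·0 = 3
  c_4 = (0)·(-1) + 0·0 + 1·1 + 0·0 + 0·0 = 1
  c_5 = (-1)·(-1) + 1·0 + 2·1 + 0·0 + (-3)·(0) = 3
p = 7; digits c_i = Σ_j d_{ij}·7^j, 0 ≤ d_{ij} < 7:
  c_1 = 0
  c_2 = 0
  c_3 = 3 = 3·7^0
  c_4 = 1 = 1·7^0
  c_5 = 3 = 3·7^0
Factor λ_0 = (0, 0, 3, 1, 3)

((0, 0, 3, 1, 3),)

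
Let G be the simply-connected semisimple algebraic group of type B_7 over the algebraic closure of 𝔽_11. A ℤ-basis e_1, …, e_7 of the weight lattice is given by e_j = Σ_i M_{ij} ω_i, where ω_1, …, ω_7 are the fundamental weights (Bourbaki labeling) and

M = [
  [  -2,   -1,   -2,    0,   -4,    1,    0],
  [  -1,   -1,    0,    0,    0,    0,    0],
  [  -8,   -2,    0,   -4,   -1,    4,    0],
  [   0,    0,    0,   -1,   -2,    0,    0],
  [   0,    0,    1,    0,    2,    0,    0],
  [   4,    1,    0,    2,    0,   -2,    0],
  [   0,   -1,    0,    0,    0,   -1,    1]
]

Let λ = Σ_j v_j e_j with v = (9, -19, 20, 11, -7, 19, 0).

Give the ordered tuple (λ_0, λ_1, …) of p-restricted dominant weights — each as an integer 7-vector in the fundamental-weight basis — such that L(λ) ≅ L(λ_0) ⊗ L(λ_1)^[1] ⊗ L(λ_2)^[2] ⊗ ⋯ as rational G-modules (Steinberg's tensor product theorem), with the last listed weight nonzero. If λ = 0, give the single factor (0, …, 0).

((8, 10, 5, 3, 6, 1, 0),)

ω-coordinates c = M·v, v = (9, -19, 20, 11, -7, 19, 0):
  c_1 = (-2)·(9) + (-1)·(-19) + (-2)·(20) + 0·11 + (-4)·(-7) + 1·19 + 0·0 = 8
  c_2 = (-1)·(9) + (-1)·(-19) + 0·20 + 0·11 + (0)·(-7) + 0·19 + 0·0 = 10
  c_3 = (-8)·(9) + (-2)·(-19) + 0·20 + (-4)·(11) + (-1)·(-7) + 4·19 + 0·0 = 5
  c_4 = 0·9 + (0)·(-19) + 0·20 + (-1)·(11) + (-2)·(-7) + 0·19 + 0·0 = 3
  c_5 = 0·9 + (0)·(-19) + 1·20 + 0·11 + (2)·(-7) + 0·19 + 0·0 = 6
  c_6 = 4·9 + (1)·(-19) + 0·20 + 2·11 + (0)·(-7) + (-2)·(19) + 0·0 = 1
  c_7 = 0·9 + (-1)·(-19) + 0·20 + 0·11 + (0)·(-7) + (-1)·(19) + 1·0 = 0
Expand coordinatewise in base 11:
  c_1 = 8 = 8·11^0
  c_2 = 10 = 10·11^0
  c_3 = 5 = 5·11^0
  c_4 = 3 = 3·11^0
  c_5 = 6 = 6·11^0
  c_6 = 1 = 1·11^0
  c_7 = 0
λ_0 = (8, 10, 5, 3, 6, 1, 0)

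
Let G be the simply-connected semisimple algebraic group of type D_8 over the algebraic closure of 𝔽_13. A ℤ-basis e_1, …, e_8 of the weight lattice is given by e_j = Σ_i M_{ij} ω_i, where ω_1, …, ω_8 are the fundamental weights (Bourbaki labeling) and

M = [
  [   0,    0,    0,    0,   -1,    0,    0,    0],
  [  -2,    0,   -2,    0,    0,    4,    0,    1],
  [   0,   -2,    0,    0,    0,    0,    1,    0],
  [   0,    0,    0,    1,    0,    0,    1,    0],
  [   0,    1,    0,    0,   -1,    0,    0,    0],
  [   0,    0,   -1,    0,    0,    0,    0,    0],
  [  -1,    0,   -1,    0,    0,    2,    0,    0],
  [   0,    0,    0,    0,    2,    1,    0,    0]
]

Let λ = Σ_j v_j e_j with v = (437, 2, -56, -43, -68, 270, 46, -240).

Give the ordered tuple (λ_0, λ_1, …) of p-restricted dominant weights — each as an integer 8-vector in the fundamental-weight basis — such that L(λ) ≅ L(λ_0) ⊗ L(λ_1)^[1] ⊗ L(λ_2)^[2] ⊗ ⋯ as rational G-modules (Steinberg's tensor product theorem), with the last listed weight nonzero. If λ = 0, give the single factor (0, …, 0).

Converting to the ω-basis (c_i = row i of M dotted with v = (437, 2, -56, -43, -68, 270, 46, -240)):
  c_1 = (0)·(437) + (0)·(2) + (0)·(-56) + (0)·(-43) + (-1)·(-68) + (0)·(270) + (0)·(46) + (0)·(-240) = 68
  c_2 = (-2)·(437) + (0)·(2) + (-2)·(-56) + (0)·(-43) + (0)·(-68) + (4)·(270) + (0)·(46) + (1)·(-240) = 78
  c_3 = (0)·(437) + (-2)·(2) + (0)·(-56) + (0)·(-43) + (0)·(-68) + (0)·(270) + (1)·(46) + (0)·(-240) = 42
  c_4 = (0)·(437) + (0)·(2) + (0)·(-56) + (1)·(-43) + (0)·(-68) + (0)·(270) + (1)·(46) + (0)·(-240) = 3
  c_5 = (0)·(437) + (1)·(2) + (0)·(-56) + (0)·(-43) + (-1)·(-68) + (0)·(270) + (0)·(46) + (0)·(-240) = 70
  c_6 = (0)·(437) + (0)·(2) + (-1)·(-56) + (0)·(-43) + (0)·(-68) + (0)·(270) + (0)·(46) + (0)·(-240) = 56
  c_7 = (-1)·(437) + (0)·(2) + (-1)·(-56) + (0)·(-43) + (0)·(-68) + (2)·(270) + (0)·(46) + (0)·(-240) = 159
  c_8 = (0)·(437) + (0)·(2) + (0)·(-56) + (0)·(-43) + (2)·(-68) + (1)·(270) + (0)·(46) + (0)·(-240) = 134
Writing each c_i in base p = 13:
  c_1 = 68 = 3·13^0 + 5·13^1
  c_2 = 78 = 0·13^0 + 6·13^1
  c_3 = 42 = 3·13^0 + 3·13^1
  c_4 = 3 = 3·13^0
  c_5 = 70 = 5·13^0 + 5·13^1
  c_6 = 56 = 4·13^0 + 4·13^1
  c_7 = 159 = 3·13^0 + 12·13^1
  c_8 = 134 = 4·13^0 + 10·13^1
p-restricted factor λ_0 = (3, 0, 3, 3, 5, 4, 3, 4)
p-restricted factor λ_1 = (5, 6, 3, 0, 5, 4, 12, 10)

((3, 0, 3, 3, 5, 4, 3, 4), (5, 6, 3, 0, 5, 4, 12, 10))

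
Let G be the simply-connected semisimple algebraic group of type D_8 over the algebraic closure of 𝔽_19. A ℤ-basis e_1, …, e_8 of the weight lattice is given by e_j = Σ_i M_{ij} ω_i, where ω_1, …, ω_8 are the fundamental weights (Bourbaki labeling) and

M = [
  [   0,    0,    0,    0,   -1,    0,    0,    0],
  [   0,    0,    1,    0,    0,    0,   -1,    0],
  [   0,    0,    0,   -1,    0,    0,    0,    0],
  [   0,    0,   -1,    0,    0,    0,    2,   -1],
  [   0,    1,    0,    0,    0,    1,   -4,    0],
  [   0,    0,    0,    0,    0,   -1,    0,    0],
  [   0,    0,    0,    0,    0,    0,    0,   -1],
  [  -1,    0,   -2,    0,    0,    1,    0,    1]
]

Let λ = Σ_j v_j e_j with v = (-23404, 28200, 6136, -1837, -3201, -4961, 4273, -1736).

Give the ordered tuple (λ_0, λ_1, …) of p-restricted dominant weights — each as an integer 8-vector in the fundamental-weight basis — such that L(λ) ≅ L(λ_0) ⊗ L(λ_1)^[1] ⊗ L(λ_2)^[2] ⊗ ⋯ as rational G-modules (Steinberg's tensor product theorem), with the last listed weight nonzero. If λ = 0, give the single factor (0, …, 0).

In the fundamental-weight basis, λ has coordinates c = M·v (v = (-23404, 28200, 6136, -1837, -3201, -4961, 4273, -1736)):
  c_1 = (0)·(-23404) + (0)·(28200) + (0)·(6136) + (0)·(-1837) + (-1)·(-3201) + (0)·(-4961) + (0)·(4273) + (0)·(-1736) = 3201
  c_2 = (0)·(-23404) + (0)·(28200) + (1)·(6136) + (0)·(-1837) + (0)·(-3201) + (0)·(-4961) + (-1)·(4273) + (0)·(-1736) = 1863
  c_3 = (0)·(-23404) + (0)·(28200) + (0)·(6136) + (-1)·(-1837) + (0)·(-3201) + (0)·(-4961) + (0)·(4273) + (0)·(-1736) = 1837
  c_4 = (0)·(-23404) + (0)·(28200) + (-1)·(6136) + (0)·(-1837) + (0)·(-3201) + (0)·(-4961) + (2)·(4273) + (-1)·(-1736) = 4146
  c_5 = (0)·(-23404) + (1)·(28200) + (0)·(6136) + (0)·(-1837) + (0)·(-3201) + (1)·(-4961) + (-4)·(4273) + (0)·(-1736) = 6147
  c_6 = (0)·(-23404) + (0)·(28200) + (0)·(6136) + (0)·(-1837) + (0)·(-3201) + (-1)·(-4961) + (0)·(4273) + (0)·(-1736) = 4961
  c_7 = (0)·(-23404) + (0)·(28200) + (0)·(6136) + (0)·(-1837) + (0)·(-3201) + (0)·(-4961) + (0)·(4273) + (-1)·(-1736) = 1736
  c_8 = (-1)·(-23404) + (0)·(28200) + (-2)·(6136) + (0)·(-1837) + (0)·(-3201) + (1)·(-4961) + (0)·(4273) + (1)·(-1736) = 4435
Writing each c_i in base p = 19:
  c_1 = 3201 = 9·19^0 + 16·19^1 + 8·19^2
  c_2 = 1863 = 1·19^0 + 3·19^1 + 5·19^2
  c_3 = 1837 = 13·19^0 + 1·19^1 + 5·19^2
  c_4 = 4146 = 4·19^0 + 9·19^1 + 11·19^2
  c_5 = 6147 = 10·19^0 + 0·19^1 + 17·19^2
  c_6 = 4961 = 2·19^0 + 14·19^1 + 13·19^2
  c_7 = 1736 = 7·19^0 + 15·19^1 + 4·19^2
  c_8 = 4435 = 8·19^0 + 5·19^1 + 12·19^2
Factor λ_0 = (9, 1, 13, 4, 10, 2, 7, 8)
Factor λ_1 = (16, 3, 1, 9, 0, 14, 15, 5)
Factor λ_2 = (8, 5, 5, 11, 17, 13, 4, 12)

((9, 1, 13, 4, 10, 2, 7, 8), (16, 3, 1, 9, 0, 14, 15, 5), (8, 5, 5, 11, 17, 13, 4, 12))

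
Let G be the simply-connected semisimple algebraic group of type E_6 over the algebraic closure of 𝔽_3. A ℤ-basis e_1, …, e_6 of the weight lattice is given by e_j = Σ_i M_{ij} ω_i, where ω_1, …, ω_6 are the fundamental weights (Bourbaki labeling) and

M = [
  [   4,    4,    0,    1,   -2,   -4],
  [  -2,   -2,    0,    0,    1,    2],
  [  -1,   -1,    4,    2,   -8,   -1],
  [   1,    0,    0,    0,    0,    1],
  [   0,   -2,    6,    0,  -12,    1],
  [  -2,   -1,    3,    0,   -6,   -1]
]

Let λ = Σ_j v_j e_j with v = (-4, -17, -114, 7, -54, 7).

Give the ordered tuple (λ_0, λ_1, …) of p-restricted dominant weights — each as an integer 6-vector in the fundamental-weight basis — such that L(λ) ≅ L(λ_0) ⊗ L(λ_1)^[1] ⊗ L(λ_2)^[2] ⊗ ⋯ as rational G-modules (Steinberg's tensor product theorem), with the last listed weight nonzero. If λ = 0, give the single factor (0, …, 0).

In the fundamental-weight basis, λ has coordinates c = M·v (v = (-4, -17, -114, 7, -54, 7)):
  c_1 = (4)·(-4) + (4)·(-17) + (0)·(-114) + (1)·(7) + (-2)·(-54) + (-4)·(7) = 3
  c_2 = (-2)·(-4) + (-2)·(-17) + (0)·(-114) + (0)·(7) + (1)·(-54) + (2)·(7) = 2
  c_3 = (-1)·(-4) + (-1)·(-17) + (4)·(-114) + (2)·(7) + (-8)·(-54) + (-1)·(7) = 4
  c_4 = (1)·(-4) + (0)·(-17) + (0)·(-114) + (0)·(7) + (0)·(-54) + (1)·(7) = 3
  c_5 = (0)·(-4) + (-2)·(-17) + (6)·(-114) + (0)·(7) + (-12)·(-54) + (1)·(7) = 5
  c_6 = (-2)·(-4) + (-1)·(-17) + (3)·(-114) + (0)·(7) + (-6)·(-54) + (-1)·(7) = 0
Base-3 expansion of each c_i:
  c_1 = 3 = 0·3^0 + 1·3^1
  c_2 = 2 = 2·3^0
  c_3 = 4 = 1·3^0 + 1·3^1
  c_4 = 3 = 0·3^0 + 1·3^1
  c_5 = 5 = 2·3^0 + 1·3^1
  c_6 = 0
λ_0 = (0, 2, 1, 0, 2, 0)
λ_1 = (1, 0, 1, 1, 1, 0)

((0, 2, 1, 0, 2, 0), (1, 0, 1, 1, 1, 0))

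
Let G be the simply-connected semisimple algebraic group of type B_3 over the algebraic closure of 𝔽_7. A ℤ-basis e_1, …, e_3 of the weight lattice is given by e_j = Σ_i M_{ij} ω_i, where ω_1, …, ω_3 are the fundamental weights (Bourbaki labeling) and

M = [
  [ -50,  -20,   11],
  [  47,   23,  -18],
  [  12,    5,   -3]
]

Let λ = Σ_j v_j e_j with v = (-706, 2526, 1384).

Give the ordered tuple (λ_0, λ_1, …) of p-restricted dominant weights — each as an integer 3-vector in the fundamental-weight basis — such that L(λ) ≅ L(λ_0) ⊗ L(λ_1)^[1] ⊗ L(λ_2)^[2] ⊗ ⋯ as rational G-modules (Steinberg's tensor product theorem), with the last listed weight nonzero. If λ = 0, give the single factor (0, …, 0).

((4, 4, 6),)

Change of basis e → ω: c = M·v where v = (-706, 2526, 1384):
  c_1 = (-50)·(-706) + (-20)·(2526) + 11·1384 = 4
  c_2 = (47)·(-706) + 23·2526 + (-18)·(1384) = 4
  c_3 = (12)·(-706) + 5·2526 + (-3)·(1384) = 6
p = 7; digits c_i = Σ_j d_{ij}·7^j, 0 ≤ d_{ij} < 7:
  c_1 = 4 = 4·7^0
  c_2 = 4 = 4·7^0
  c_3 = 6 = 6·7^0
λ_0 = (4, 4, 6)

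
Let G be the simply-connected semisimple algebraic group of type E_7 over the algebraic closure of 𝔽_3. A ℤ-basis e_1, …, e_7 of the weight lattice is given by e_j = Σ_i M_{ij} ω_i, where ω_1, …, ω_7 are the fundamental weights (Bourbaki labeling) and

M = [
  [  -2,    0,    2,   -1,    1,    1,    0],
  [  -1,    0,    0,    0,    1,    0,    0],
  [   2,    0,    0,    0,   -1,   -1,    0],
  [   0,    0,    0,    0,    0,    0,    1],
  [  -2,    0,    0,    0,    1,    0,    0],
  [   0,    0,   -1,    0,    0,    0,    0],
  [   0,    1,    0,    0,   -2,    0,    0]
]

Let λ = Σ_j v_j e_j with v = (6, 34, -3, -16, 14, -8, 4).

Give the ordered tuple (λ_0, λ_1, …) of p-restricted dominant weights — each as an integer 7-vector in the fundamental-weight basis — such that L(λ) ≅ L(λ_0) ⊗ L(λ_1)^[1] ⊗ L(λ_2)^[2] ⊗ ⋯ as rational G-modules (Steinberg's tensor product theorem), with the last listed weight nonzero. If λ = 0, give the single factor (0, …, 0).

((1, 2, 0, 1, 2, 0, 0), (1, 2, 2, 1, 0, 1, 2))

ω-coordinates c = M·v, v = (6, 34, -3, -16, 14, -8, 4):
  c_1 = -2*6 + 0*34 + 2*-3 + -1*-16 + 1*14 + 1*-8 + 0*4 = 4
  c_2 = -1*6 + 0*34 + 0*-3 + 0*-16 + 1*14 + 0*-8 + 0*4 = 8
  c_3 = 2*6 + 0*34 + 0*-3 + 0*-16 + -1*14 + -1*-8 + 0*4 = 6
  c_4 = 0*6 + 0*34 + 0*-3 + 0*-16 + 0*14 + 0*-8 + 1*4 = 4
  c_5 = -2*6 + 0*34 + 0*-3 + 0*-16 + 1*14 + 0*-8 + 0*4 = 2
  c_6 = 0*6 + 0*34 + -1*-3 + 0*-16 + 0*14 + 0*-8 + 0*4 = 3
  c_7 = 0*6 + 1*34 + 0*-3 + 0*-16 + -2*14 + 0*-8 + 0*4 = 6
Writing each c_i in base p = 3:
  c_1 = 4 = 1·3^0 + 1·3^1
  c_2 = 8 = 2·3^0 + 2·3^1
  c_3 = 6 = 0·3^0 + 2·3^1
  c_4 = 4 = 1·3^0 + 1·3^1
  c_5 = 2 = 2·3^0
  c_6 = 3 = 0·3^0 + 1·3^1
  c_7 = 6 = 0·3^0 + 2·3^1
Factor λ_0 = (1, 2, 0, 1, 2, 0, 0)
Factor λ_1 = (1, 2, 2, 1, 0, 1, 2)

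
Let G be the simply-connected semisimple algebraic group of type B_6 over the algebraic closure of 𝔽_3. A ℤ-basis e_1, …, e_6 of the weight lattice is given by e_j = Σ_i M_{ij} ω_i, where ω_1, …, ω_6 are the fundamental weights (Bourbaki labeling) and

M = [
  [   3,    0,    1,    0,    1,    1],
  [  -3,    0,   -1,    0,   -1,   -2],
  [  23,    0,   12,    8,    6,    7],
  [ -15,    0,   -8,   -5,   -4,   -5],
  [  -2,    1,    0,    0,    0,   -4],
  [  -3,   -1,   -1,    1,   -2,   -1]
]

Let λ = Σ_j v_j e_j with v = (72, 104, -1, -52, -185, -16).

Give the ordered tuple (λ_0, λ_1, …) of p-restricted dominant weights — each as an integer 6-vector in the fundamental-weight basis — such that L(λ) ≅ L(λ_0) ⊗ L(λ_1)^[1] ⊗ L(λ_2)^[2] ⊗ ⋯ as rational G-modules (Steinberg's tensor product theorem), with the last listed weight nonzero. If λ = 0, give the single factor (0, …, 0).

((2, 2, 0, 2, 0, 0), (1, 0, 2, 2, 2, 2), (1, 0, 0, 0, 2, 1))

ω-coordinates c = M·v, v = (72, 104, -1, -52, -185, -16):
  c_1 = 3·72 + 0·104 + (1)·(-1) + (0)·(-52) + (1)·(-185) + (1)·(-16) = 14
  c_2 = (-3)·(72) + 0·104 + (-1)·(-1) + (0)·(-52) + (-1)·(-185) + (-2)·(-16) = 2
  c_3 = 23·72 + 0·104 + (12)·(-1) + (8)·(-52) + (6)·(-185) + (7)·(-16) = 6
  c_4 = (-15)·(72) + 0·104 + (-8)·(-1) + (-5)·(-52) + (-4)·(-185) + (-5)·(-16) = 8
  c_5 = (-2)·(72) + 1·104 + (0)·(-1) + (0)·(-52) + (0)·(-185) + (-4)·(-16) = 24
  c_6 = (-3)·(72) + (-1)·(104) + (-1)·(-1) + (1)·(-52) + (-2)·(-185) + (-1)·(-16) = 15
Writing each c_i in base p = 3:
  c_1 = 14 = 2·3^0 + 1·3^1 + 1·3^2
  c_2 = 2 = 2·3^0
  c_3 = 6 = 0·3^0 + 2·3^1
  c_4 = 8 = 2·3^0 + 2·3^1
  c_5 = 24 = 0·3^0 + 2·3^1 + 2·3^2
  c_6 = 15 = 0·3^0 + 2·3^1 + 1·3^2
p-restricted factor λ_0 = (2, 2, 0, 2, 0, 0)
p-restricted factor λ_1 = (1, 0, 2, 2, 2, 2)
p-restricted factor λ_2 = (1, 0, 0, 0, 2, 1)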